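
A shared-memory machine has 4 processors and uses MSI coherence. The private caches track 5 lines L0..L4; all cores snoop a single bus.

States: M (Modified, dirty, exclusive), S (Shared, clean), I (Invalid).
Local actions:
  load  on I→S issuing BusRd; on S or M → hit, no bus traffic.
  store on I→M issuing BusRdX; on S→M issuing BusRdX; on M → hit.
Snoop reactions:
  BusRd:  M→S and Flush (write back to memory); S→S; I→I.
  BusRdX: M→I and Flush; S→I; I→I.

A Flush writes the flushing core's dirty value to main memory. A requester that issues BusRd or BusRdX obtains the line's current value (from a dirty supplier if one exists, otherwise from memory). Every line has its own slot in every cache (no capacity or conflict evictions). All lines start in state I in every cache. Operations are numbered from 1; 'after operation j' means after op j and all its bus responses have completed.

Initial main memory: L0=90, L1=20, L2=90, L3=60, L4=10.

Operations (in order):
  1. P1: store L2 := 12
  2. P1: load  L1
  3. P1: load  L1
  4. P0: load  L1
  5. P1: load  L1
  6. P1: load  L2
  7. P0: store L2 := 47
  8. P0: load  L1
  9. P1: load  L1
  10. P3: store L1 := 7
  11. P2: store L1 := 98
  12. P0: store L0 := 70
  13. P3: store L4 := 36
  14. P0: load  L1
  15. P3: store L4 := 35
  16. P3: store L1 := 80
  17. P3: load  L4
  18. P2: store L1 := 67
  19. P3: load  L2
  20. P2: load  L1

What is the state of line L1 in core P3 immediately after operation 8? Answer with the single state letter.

1. P1: store L2 := 12  bus=[BusRdX]  L2: P0=I P1=M P2=I P3=I  mem[L2]=90
2. P1: load  L1  bus=[BusRd]  L1: P0=I P1=S P2=I P3=I  mem[L1]=20
3. P1: load  L1  bus=[-]  L1: P0=I P1=S P2=I P3=I  mem[L1]=20
4. P0: load  L1  bus=[BusRd]  L1: P0=S P1=S P2=I P3=I  mem[L1]=20
5. P1: load  L1  bus=[-]  L1: P0=S P1=S P2=I P3=I  mem[L1]=20
6. P1: load  L2  bus=[-]  L2: P0=I P1=M P2=I P3=I  mem[L2]=90
7. P0: store L2 := 47  bus=[BusRdX,Flush]  L2: P0=M P1=I P2=I P3=I  mem[L2]=12
8. P0: load  L1  bus=[-]  L1: P0=S P1=S P2=I P3=I  mem[L1]=20
9. P1: load  L1  bus=[-]  L1: P0=S P1=S P2=I P3=I  mem[L1]=20
10. P3: store L1 := 7  bus=[BusRdX]  L1: P0=I P1=I P2=I P3=M  mem[L1]=20
11. P2: store L1 := 98  bus=[BusRdX,Flush]  L1: P0=I P1=I P2=M P3=I  mem[L1]=7
12. P0: store L0 := 70  bus=[BusRdX]  L0: P0=M P1=I P2=I P3=I  mem[L0]=90
13. P3: store L4 := 36  bus=[BusRdX]  L4: P0=I P1=I P2=I P3=M  mem[L4]=10
14. P0: load  L1  bus=[BusRd,Flush]  L1: P0=S P1=I P2=S P3=I  mem[L1]=98
15. P3: store L4 := 35  bus=[-]  L4: P0=I P1=I P2=I P3=M  mem[L4]=10
16. P3: store L1 := 80  bus=[BusRdX]  L1: P0=I P1=I P2=I P3=M  mem[L1]=98
17. P3: load  L4  bus=[-]  L4: P0=I P1=I P2=I P3=M  mem[L4]=10
18. P2: store L1 := 67  bus=[BusRdX,Flush]  L1: P0=I P1=I P2=M P3=I  mem[L1]=80
19. P3: load  L2  bus=[BusRd,Flush]  L2: P0=S P1=I P2=I P3=S  mem[L2]=47
20. P2: load  L1  bus=[-]  L1: P0=I P1=I P2=M P3=I  mem[L1]=80

state = I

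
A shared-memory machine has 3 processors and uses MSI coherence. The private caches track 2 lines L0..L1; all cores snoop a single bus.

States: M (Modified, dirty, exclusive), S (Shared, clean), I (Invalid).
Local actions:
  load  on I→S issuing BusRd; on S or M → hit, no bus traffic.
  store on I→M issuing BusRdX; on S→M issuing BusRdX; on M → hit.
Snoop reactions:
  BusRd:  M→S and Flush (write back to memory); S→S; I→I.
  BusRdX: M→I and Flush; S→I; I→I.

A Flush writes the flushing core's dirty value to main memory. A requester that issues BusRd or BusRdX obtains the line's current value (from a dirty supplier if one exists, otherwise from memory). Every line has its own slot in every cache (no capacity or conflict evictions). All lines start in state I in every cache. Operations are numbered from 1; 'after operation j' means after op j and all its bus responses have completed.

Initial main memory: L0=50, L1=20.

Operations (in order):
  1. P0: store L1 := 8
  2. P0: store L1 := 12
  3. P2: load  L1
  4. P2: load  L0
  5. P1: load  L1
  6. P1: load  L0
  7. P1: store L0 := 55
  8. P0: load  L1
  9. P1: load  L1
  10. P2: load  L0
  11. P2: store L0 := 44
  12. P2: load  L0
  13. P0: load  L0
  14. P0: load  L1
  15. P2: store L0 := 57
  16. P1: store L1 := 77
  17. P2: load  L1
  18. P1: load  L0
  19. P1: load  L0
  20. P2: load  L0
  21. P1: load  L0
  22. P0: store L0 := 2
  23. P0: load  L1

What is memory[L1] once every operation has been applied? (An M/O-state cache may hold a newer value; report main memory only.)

  op1 P0: store L1 := 8 → M/I/I on L1; bus BusRdX; mem=20
  op2 P0: store L1 := 12 → M/I/I on L1; bus (none); mem=20
  op3 P2: load  L1 → S/I/S on L1; bus BusRd Flush; mem=12
  op4 P2: load  L0 → I/I/S on L0; bus BusRd; mem=50
  op5 P1: load  L1 → S/S/S on L1; bus BusRd; mem=12
  op6 P1: load  L0 → I/S/S on L0; bus BusRd; mem=50
  op7 P1: store L0 := 55 → I/M/I on L0; bus BusRdX; mem=50
  op8 P0: load  L1 → S/S/S on L1; bus (none); mem=12
  op9 P1: load  L1 → S/S/S on L1; bus (none); mem=12
  op10 P2: load  L0 → I/S/S on L0; bus BusRd Flush; mem=55
  op11 P2: store L0 := 44 → I/I/M on L0; bus BusRdX; mem=55
  op12 P2: load  L0 → I/I/M on L0; bus (none); mem=55
  op13 P0: load  L0 → S/I/S on L0; bus BusRd Flush; mem=44
  op14 P0: load  L1 → S/S/S on L1; bus (none); mem=12
  op15 P2: store L0 := 57 → I/I/M on L0; bus BusRdX; mem=44
  op16 P1: store L1 := 77 → I/M/I on L1; bus BusRdX; mem=12
  op17 P2: load  L1 → I/S/S on L1; bus BusRd Flush; mem=77
  op18 P1: load  L0 → I/S/S on L0; bus BusRd Flush; mem=57
  op19 P1: load  L0 → I/S/S on L0; bus (none); mem=57
  op20 P2: load  L0 → I/S/S on L0; bus (none); mem=57
  op21 P1: load  L0 → I/S/S on L0; bus (none); mem=57
  op22 P0: store L0 := 2 → M/I/I on L0; bus BusRdX; mem=57
  op23 P0: load  L1 → S/S/S on L1; bus BusRd; mem=77

memory[L1] = 77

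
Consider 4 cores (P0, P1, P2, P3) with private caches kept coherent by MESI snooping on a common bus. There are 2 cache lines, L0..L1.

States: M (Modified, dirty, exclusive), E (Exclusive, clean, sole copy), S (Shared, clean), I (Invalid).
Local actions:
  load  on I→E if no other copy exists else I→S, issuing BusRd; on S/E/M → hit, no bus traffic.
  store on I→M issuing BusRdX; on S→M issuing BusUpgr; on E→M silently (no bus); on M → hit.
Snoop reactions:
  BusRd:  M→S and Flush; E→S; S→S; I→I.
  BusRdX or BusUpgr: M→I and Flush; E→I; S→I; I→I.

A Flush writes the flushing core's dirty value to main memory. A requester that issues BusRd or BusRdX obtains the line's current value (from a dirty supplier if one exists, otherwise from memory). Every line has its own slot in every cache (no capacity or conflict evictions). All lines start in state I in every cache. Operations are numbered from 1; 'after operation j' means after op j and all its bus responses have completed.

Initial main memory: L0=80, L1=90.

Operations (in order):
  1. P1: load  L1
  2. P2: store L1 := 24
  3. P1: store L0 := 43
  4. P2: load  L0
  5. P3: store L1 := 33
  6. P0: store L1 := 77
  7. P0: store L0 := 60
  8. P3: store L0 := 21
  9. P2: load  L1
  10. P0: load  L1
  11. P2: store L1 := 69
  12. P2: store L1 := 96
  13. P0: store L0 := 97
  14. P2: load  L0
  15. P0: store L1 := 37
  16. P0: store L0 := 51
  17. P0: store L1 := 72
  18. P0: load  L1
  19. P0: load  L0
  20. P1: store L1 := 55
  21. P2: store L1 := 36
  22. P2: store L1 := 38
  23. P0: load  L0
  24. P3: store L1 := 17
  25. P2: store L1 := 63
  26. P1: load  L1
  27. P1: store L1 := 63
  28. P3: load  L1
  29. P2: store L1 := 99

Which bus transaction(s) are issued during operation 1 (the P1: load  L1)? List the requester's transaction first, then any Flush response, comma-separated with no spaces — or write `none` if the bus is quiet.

bus = BusRd

step 1: P1: load  L1  ⟶  IEII  (L1)  txn=BusRd  M[L1]=90
step 2: P2: store L1 := 24  ⟶  IIMI  (L1)  txn=BusRdX  M[L1]=90
step 3: P1: store L0 := 43  ⟶  IMII  (L0)  txn=BusRdX  M[L0]=80
step 4: P2: load  L0  ⟶  ISSI  (L0)  txn=BusRd+Flush  M[L0]=43
step 5: P3: store L1 := 33  ⟶  IIIM  (L1)  txn=BusRdX+Flush  M[L1]=24
step 6: P0: store L1 := 77  ⟶  MIII  (L1)  txn=BusRdX+Flush  M[L1]=33
step 7: P0: store L0 := 60  ⟶  MIII  (L0)  txn=BusRdX  M[L0]=43
step 8: P3: store L0 := 21  ⟶  IIIM  (L0)  txn=BusRdX+Flush  M[L0]=60
step 9: P2: load  L1  ⟶  SISI  (L1)  txn=BusRd+Flush  M[L1]=77
step 10: P0: load  L1  ⟶  SISI  (L1)  txn=∅  M[L1]=77
step 11: P2: store L1 := 69  ⟶  IIMI  (L1)  txn=BusUpgr  M[L1]=77
step 12: P2: store L1 := 96  ⟶  IIMI  (L1)  txn=∅  M[L1]=77
step 13: P0: store L0 := 97  ⟶  MIII  (L0)  txn=BusRdX+Flush  M[L0]=21
step 14: P2: load  L0  ⟶  SISI  (L0)  txn=BusRd+Flush  M[L0]=97
step 15: P0: store L1 := 37  ⟶  MIII  (L1)  txn=BusRdX+Flush  M[L1]=96
step 16: P0: store L0 := 51  ⟶  MIII  (L0)  txn=BusUpgr  M[L0]=97
step 17: P0: store L1 := 72  ⟶  MIII  (L1)  txn=∅  M[L1]=96
step 18: P0: load  L1  ⟶  MIII  (L1)  txn=∅  M[L1]=96
step 19: P0: load  L0  ⟶  MIII  (L0)  txn=∅  M[L0]=97
step 20: P1: store L1 := 55  ⟶  IMII  (L1)  txn=BusRdX+Flush  M[L1]=72
step 21: P2: store L1 := 36  ⟶  IIMI  (L1)  txn=BusRdX+Flush  M[L1]=55
step 22: P2: store L1 := 38  ⟶  IIMI  (L1)  txn=∅  M[L1]=55
step 23: P0: load  L0  ⟶  MIII  (L0)  txn=∅  M[L0]=97
step 24: P3: store L1 := 17  ⟶  IIIM  (L1)  txn=BusRdX+Flush  M[L1]=38
step 25: P2: store L1 := 63  ⟶  IIMI  (L1)  txn=BusRdX+Flush  M[L1]=17
step 26: P1: load  L1  ⟶  ISSI  (L1)  txn=BusRd+Flush  M[L1]=63
step 27: P1: store L1 := 63  ⟶  IMII  (L1)  txn=BusUpgr  M[L1]=63
step 28: P3: load  L1  ⟶  ISIS  (L1)  txn=BusRd+Flush  M[L1]=63
step 29: P2: store L1 := 99  ⟶  IIMI  (L1)  txn=BusRdX  M[L1]=63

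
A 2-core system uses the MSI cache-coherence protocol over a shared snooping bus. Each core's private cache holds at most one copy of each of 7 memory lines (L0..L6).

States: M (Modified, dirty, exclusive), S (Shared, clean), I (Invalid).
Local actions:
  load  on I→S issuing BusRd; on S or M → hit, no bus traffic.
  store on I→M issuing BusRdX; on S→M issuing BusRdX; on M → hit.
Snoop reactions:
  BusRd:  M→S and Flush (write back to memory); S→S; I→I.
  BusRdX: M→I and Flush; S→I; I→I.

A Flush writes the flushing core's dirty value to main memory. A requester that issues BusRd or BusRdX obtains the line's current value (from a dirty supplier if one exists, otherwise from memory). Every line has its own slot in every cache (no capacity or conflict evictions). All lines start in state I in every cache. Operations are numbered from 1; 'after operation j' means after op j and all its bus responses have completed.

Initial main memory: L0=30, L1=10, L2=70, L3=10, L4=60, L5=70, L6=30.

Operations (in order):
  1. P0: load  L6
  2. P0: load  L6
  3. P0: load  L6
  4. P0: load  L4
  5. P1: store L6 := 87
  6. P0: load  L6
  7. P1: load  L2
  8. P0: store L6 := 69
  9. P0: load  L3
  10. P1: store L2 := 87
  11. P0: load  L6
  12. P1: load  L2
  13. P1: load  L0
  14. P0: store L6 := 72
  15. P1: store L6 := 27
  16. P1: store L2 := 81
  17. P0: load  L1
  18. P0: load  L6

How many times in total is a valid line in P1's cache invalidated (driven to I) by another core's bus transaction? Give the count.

invalidations = 1

1. P0: load  L6  bus=[BusRd]  L6: P0=S P1=I  mem[L6]=30
2. P0: load  L6  bus=[-]  L6: P0=S P1=I  mem[L6]=30
3. P0: load  L6  bus=[-]  L6: P0=S P1=I  mem[L6]=30
4. P0: load  L4  bus=[BusRd]  L4: P0=S P1=I  mem[L4]=60
5. P1: store L6 := 87  bus=[BusRdX]  L6: P0=I P1=M  mem[L6]=30
6. P0: load  L6  bus=[BusRd,Flush]  L6: P0=S P1=S  mem[L6]=87
7. P1: load  L2  bus=[BusRd]  L2: P0=I P1=S  mem[L2]=70
8. P0: store L6 := 69  bus=[BusRdX]  L6: P0=M P1=I  mem[L6]=87
9. P0: load  L3  bus=[BusRd]  L3: P0=S P1=I  mem[L3]=10
10. P1: store L2 := 87  bus=[BusRdX]  L2: P0=I P1=M  mem[L2]=70
11. P0: load  L6  bus=[-]  L6: P0=M P1=I  mem[L6]=87
12. P1: load  L2  bus=[-]  L2: P0=I P1=M  mem[L2]=70
13. P1: load  L0  bus=[BusRd]  L0: P0=I P1=S  mem[L0]=30
14. P0: store L6 := 72  bus=[-]  L6: P0=M P1=I  mem[L6]=87
15. P1: store L6 := 27  bus=[BusRdX,Flush]  L6: P0=I P1=M  mem[L6]=72
16. P1: store L2 := 81  bus=[-]  L2: P0=I P1=M  mem[L2]=70
17. P0: load  L1  bus=[BusRd]  L1: P0=S P1=I  mem[L1]=10
18. P0: load  L6  bus=[BusRd,Flush]  L6: P0=S P1=S  mem[L6]=27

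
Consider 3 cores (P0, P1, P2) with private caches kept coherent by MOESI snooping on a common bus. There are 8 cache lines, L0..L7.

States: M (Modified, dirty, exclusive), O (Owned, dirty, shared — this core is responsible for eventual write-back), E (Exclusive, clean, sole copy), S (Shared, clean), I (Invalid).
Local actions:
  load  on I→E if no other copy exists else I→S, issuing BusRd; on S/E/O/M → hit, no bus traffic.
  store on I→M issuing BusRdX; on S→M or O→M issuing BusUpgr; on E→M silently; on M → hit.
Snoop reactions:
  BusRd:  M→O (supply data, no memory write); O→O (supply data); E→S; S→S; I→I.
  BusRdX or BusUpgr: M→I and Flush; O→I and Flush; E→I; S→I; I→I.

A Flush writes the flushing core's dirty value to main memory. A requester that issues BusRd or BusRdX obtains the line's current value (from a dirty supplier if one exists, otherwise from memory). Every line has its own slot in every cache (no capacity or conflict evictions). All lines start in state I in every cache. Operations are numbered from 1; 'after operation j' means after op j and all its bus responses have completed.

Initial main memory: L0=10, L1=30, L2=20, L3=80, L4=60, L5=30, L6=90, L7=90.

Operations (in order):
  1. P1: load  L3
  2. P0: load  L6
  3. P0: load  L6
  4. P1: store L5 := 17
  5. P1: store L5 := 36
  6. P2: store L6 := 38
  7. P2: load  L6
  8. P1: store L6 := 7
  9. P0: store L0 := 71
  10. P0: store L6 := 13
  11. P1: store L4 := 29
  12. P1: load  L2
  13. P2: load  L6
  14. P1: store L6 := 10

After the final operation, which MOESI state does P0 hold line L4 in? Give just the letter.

1. P1: load  L3  bus=[BusRd]  L3: P0=I P1=E P2=I  mem[L3]=80
2. P0: load  L6  bus=[BusRd]  L6: P0=E P1=I P2=I  mem[L6]=90
3. P0: load  L6  bus=[-]  L6: P0=E P1=I P2=I  mem[L6]=90
4. P1: store L5 := 17  bus=[BusRdX]  L5: P0=I P1=M P2=I  mem[L5]=30
5. P1: store L5 := 36  bus=[-]  L5: P0=I P1=M P2=I  mem[L5]=30
6. P2: store L6 := 38  bus=[BusRdX]  L6: P0=I P1=I P2=M  mem[L6]=90
7. P2: load  L6  bus=[-]  L6: P0=I P1=I P2=M  mem[L6]=90
8. P1: store L6 := 7  bus=[BusRdX,Flush]  L6: P0=I P1=M P2=I  mem[L6]=38
9. P0: store L0 := 71  bus=[BusRdX]  L0: P0=M P1=I P2=I  mem[L0]=10
10. P0: store L6 := 13  bus=[BusRdX,Flush]  L6: P0=M P1=I P2=I  mem[L6]=7
11. P1: store L4 := 29  bus=[BusRdX]  L4: P0=I P1=M P2=I  mem[L4]=60
12. P1: load  L2  bus=[BusRd]  L2: P0=I P1=E P2=I  mem[L2]=20
13. P2: load  L6  bus=[BusRd]  L6: P0=O P1=I P2=S  mem[L6]=7
14. P1: store L6 := 10  bus=[BusRdX,Flush]  L6: P0=I P1=M P2=I  mem[L6]=13

state = I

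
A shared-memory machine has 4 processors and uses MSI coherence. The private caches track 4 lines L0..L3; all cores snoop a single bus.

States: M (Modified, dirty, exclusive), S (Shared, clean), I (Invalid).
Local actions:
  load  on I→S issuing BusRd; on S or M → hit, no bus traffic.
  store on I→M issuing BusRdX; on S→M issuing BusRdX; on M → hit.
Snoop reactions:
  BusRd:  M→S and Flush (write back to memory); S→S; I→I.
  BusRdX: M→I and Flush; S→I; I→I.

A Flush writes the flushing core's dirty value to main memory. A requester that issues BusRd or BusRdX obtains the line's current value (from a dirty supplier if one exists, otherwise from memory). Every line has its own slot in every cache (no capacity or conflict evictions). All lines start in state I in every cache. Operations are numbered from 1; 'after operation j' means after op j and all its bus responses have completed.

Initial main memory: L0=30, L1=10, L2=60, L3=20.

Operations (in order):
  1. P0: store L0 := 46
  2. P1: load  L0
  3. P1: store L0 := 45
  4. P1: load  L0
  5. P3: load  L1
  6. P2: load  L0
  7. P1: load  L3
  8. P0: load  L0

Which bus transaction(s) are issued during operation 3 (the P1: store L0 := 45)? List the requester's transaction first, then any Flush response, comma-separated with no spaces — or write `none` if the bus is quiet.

[1] P0: store L0 := 46 | P0:M(46), P1:I, P2:I, P3:I | bus: BusRdX
[2] P1: load  L0 | P0:S(46), P1:S(46), P2:I, P3:I | bus: BusRd,Flush
[3] P1: store L0 := 45 | P0:I, P1:M(45), P2:I, P3:I | bus: BusRdX
[4] P1: load  L0 | P0:I, P1:M(45), P2:I, P3:I | bus: none
[5] P3: load  L1 | P0:I, P1:I, P2:I, P3:S(10) | bus: BusRd
[6] P2: load  L0 | P0:I, P1:S(45), P2:S(45), P3:I | bus: BusRd,Flush
[7] P1: load  L3 | P0:I, P1:S(20), P2:I, P3:I | bus: BusRd
[8] P0: load  L0 | P0:S(45), P1:S(45), P2:S(45), P3:I | bus: BusRd

bus = BusRdX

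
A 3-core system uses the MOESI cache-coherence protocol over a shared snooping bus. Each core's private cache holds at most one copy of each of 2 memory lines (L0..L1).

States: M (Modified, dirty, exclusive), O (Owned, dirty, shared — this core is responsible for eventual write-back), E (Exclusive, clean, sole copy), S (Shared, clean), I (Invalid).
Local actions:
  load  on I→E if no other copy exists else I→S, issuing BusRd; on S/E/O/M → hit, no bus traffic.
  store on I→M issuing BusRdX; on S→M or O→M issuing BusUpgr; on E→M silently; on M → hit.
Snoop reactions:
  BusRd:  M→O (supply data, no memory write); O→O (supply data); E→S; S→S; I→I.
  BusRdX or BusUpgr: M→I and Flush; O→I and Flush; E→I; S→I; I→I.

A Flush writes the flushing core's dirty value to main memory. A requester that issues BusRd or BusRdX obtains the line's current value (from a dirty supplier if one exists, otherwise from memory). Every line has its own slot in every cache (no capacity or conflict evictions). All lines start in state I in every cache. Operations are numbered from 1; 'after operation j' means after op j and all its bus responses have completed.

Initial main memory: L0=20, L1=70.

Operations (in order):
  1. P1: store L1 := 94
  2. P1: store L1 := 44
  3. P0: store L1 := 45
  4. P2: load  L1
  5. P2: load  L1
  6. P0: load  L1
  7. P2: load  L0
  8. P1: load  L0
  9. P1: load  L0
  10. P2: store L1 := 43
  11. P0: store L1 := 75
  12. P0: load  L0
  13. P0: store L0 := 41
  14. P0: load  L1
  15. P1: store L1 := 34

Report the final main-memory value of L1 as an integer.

step 1: P1: store L1 := 94  ⟶  IMI  (L1)  txn=BusRdX  M[L1]=70
step 2: P1: store L1 := 44  ⟶  IMI  (L1)  txn=∅  M[L1]=70
step 3: P0: store L1 := 45  ⟶  MII  (L1)  txn=BusRdX+Flush  M[L1]=44
step 4: P2: load  L1  ⟶  OIS  (L1)  txn=BusRd  M[L1]=44
step 5: P2: load  L1  ⟶  OIS  (L1)  txn=∅  M[L1]=44
step 6: P0: load  L1  ⟶  OIS  (L1)  txn=∅  M[L1]=44
step 7: P2: load  L0  ⟶  IIE  (L0)  txn=BusRd  M[L0]=20
step 8: P1: load  L0  ⟶  ISS  (L0)  txn=BusRd  M[L0]=20
step 9: P1: load  L0  ⟶  ISS  (L0)  txn=∅  M[L0]=20
step 10: P2: store L1 := 43  ⟶  IIM  (L1)  txn=BusUpgr+Flush  M[L1]=45
step 11: P0: store L1 := 75  ⟶  MII  (L1)  txn=BusRdX+Flush  M[L1]=43
step 12: P0: load  L0  ⟶  SSS  (L0)  txn=BusRd  M[L0]=20
step 13: P0: store L0 := 41  ⟶  MII  (L0)  txn=BusUpgr  M[L0]=20
step 14: P0: load  L1  ⟶  MII  (L1)  txn=∅  M[L1]=43
step 15: P1: store L1 := 34  ⟶  IMI  (L1)  txn=BusRdX+Flush  M[L1]=75

memory[L1] = 75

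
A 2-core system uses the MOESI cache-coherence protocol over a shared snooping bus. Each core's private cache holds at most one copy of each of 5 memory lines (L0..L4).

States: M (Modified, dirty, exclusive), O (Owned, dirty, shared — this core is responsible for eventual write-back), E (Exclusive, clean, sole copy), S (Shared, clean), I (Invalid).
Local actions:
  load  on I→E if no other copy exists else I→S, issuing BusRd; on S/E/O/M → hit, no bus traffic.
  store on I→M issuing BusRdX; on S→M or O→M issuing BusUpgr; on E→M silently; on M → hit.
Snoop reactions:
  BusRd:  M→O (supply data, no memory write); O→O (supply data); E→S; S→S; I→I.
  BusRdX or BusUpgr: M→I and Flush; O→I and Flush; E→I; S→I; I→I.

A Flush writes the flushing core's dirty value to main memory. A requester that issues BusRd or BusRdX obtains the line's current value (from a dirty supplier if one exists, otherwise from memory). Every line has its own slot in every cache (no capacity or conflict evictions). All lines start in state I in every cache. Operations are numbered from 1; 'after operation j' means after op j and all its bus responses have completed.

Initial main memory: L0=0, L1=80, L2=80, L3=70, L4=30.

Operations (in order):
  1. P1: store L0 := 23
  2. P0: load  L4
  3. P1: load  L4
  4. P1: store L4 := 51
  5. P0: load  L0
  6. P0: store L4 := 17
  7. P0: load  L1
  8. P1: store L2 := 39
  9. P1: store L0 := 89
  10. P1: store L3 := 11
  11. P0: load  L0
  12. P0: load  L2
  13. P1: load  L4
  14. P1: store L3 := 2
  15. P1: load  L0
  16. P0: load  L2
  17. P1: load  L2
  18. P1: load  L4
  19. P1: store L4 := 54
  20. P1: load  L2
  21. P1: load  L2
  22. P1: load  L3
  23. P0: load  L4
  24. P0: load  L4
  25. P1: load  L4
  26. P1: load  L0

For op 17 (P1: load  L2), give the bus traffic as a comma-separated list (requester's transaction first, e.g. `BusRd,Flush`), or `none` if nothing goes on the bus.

1. P1: store L0 := 23  bus=[BusRdX]  L0: P0=I P1=M  mem[L0]=0
2. P0: load  L4  bus=[BusRd]  L4: P0=E P1=I  mem[L4]=30
3. P1: load  L4  bus=[BusRd]  L4: P0=S P1=S  mem[L4]=30
4. P1: store L4 := 51  bus=[BusUpgr]  L4: P0=I P1=M  mem[L4]=30
5. P0: load  L0  bus=[BusRd]  L0: P0=S P1=O  mem[L0]=0
6. P0: store L4 := 17  bus=[BusRdX,Flush]  L4: P0=M P1=I  mem[L4]=51
7. P0: load  L1  bus=[BusRd]  L1: P0=E P1=I  mem[L1]=80
8. P1: store L2 := 39  bus=[BusRdX]  L2: P0=I P1=M  mem[L2]=80
9. P1: store L0 := 89  bus=[BusUpgr]  L0: P0=I P1=M  mem[L0]=0
10. P1: store L3 := 11  bus=[BusRdX]  L3: P0=I P1=M  mem[L3]=70
11. P0: load  L0  bus=[BusRd]  L0: P0=S P1=O  mem[L0]=0
12. P0: load  L2  bus=[BusRd]  L2: P0=S P1=O  mem[L2]=80
13. P1: load  L4  bus=[BusRd]  L4: P0=O P1=S  mem[L4]=51
14. P1: store L3 := 2  bus=[-]  L3: P0=I P1=M  mem[L3]=70
15. P1: load  L0  bus=[-]  L0: P0=S P1=O  mem[L0]=0
16. P0: load  L2  bus=[-]  L2: P0=S P1=O  mem[L2]=80
17. P1: load  L2  bus=[-]  L2: P0=S P1=O  mem[L2]=80
18. P1: load  L4  bus=[-]  L4: P0=O P1=S  mem[L4]=51
19. P1: store L4 := 54  bus=[BusUpgr,Flush]  L4: P0=I P1=M  mem[L4]=17
20. P1: load  L2  bus=[-]  L2: P0=S P1=O  mem[L2]=80
21. P1: load  L2  bus=[-]  L2: P0=S P1=O  mem[L2]=80
22. P1: load  L3  bus=[-]  L3: P0=I P1=M  mem[L3]=70
23. P0: load  L4  bus=[BusRd]  L4: P0=S P1=O  mem[L4]=17
24. P0: load  L4  bus=[-]  L4: P0=S P1=O  mem[L4]=17
25. P1: load  L4  bus=[-]  L4: P0=S P1=O  mem[L4]=17
26. P1: load  L0  bus=[-]  L0: P0=S P1=O  mem[L0]=0

bus = none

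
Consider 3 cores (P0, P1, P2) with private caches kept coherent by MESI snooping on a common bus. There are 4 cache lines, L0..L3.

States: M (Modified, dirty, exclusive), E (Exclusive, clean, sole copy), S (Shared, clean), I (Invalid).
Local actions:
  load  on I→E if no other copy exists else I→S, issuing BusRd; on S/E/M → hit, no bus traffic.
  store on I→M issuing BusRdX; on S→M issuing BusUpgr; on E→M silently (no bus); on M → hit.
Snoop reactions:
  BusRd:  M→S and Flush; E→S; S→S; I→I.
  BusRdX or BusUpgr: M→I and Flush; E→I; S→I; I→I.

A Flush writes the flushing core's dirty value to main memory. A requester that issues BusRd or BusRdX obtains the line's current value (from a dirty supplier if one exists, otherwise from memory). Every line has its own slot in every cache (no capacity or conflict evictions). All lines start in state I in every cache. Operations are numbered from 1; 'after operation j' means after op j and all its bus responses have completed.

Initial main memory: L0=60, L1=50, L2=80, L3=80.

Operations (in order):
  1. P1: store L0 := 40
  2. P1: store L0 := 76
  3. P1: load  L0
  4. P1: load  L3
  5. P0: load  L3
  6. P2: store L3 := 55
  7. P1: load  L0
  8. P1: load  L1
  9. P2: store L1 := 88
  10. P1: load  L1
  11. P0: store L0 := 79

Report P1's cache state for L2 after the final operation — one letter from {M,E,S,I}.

step 1: P1: store L0 := 40  ⟶  IMI  (L0)  txn=BusRdX  M[L0]=60
step 2: P1: store L0 := 76  ⟶  IMI  (L0)  txn=∅  M[L0]=60
step 3: P1: load  L0  ⟶  IMI  (L0)  txn=∅  M[L0]=60
step 4: P1: load  L3  ⟶  IEI  (L3)  txn=BusRd  M[L3]=80
step 5: P0: load  L3  ⟶  SSI  (L3)  txn=BusRd  M[L3]=80
step 6: P2: store L3 := 55  ⟶  IIM  (L3)  txn=BusRdX  M[L3]=80
step 7: P1: load  L0  ⟶  IMI  (L0)  txn=∅  M[L0]=60
step 8: P1: load  L1  ⟶  IEI  (L1)  txn=BusRd  M[L1]=50
step 9: P2: store L1 := 88  ⟶  IIM  (L1)  txn=BusRdX  M[L1]=50
step 10: P1: load  L1  ⟶  ISS  (L1)  txn=BusRd+Flush  M[L1]=88
step 11: P0: store L0 := 79  ⟶  MII  (L0)  txn=BusRdX+Flush  M[L0]=76

state = I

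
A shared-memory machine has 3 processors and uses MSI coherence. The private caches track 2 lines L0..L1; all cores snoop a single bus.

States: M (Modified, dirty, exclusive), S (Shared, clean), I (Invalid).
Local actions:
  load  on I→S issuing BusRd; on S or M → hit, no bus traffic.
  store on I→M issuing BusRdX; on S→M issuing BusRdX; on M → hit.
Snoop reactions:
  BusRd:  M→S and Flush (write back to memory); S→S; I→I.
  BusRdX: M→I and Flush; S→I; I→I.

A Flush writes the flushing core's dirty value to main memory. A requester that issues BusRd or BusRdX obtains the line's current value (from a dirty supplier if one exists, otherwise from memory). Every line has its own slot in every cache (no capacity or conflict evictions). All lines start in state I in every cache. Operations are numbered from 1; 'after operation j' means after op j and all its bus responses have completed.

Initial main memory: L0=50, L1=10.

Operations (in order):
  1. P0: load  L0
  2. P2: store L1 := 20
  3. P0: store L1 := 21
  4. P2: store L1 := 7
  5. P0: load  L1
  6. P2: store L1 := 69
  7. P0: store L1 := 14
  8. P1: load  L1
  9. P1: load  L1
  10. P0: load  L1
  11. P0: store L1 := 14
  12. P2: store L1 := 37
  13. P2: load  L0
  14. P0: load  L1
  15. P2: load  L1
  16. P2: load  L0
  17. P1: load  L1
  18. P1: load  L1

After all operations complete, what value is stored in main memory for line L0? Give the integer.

memory[L0] = 50

1. P0: load  L0  bus=[BusRd]  L0: P0=S P1=I P2=I  mem[L0]=50
2. P2: store L1 := 20  bus=[BusRdX]  L1: P0=I P1=I P2=M  mem[L1]=10
3. P0: store L1 := 21  bus=[BusRdX,Flush]  L1: P0=M P1=I P2=I  mem[L1]=20
4. P2: store L1 := 7  bus=[BusRdX,Flush]  L1: P0=I P1=I P2=M  mem[L1]=21
5. P0: load  L1  bus=[BusRd,Flush]  L1: P0=S P1=I P2=S  mem[L1]=7
6. P2: store L1 := 69  bus=[BusRdX]  L1: P0=I P1=I P2=M  mem[L1]=7
7. P0: store L1 := 14  bus=[BusRdX,Flush]  L1: P0=M P1=I P2=I  mem[L1]=69
8. P1: load  L1  bus=[BusRd,Flush]  L1: P0=S P1=S P2=I  mem[L1]=14
9. P1: load  L1  bus=[-]  L1: P0=S P1=S P2=I  mem[L1]=14
10. P0: load  L1  bus=[-]  L1: P0=S P1=S P2=I  mem[L1]=14
11. P0: store L1 := 14  bus=[BusRdX]  L1: P0=M P1=I P2=I  mem[L1]=14
12. P2: store L1 := 37  bus=[BusRdX,Flush]  L1: P0=I P1=I P2=M  mem[L1]=14
13. P2: load  L0  bus=[BusRd]  L0: P0=S P1=I P2=S  mem[L0]=50
14. P0: load  L1  bus=[BusRd,Flush]  L1: P0=S P1=I P2=S  mem[L1]=37
15. P2: load  L1  bus=[-]  L1: P0=S P1=I P2=S  mem[L1]=37
16. P2: load  L0  bus=[-]  L0: P0=S P1=I P2=S  mem[L0]=50
17. P1: load  L1  bus=[BusRd]  L1: P0=S P1=S P2=S  mem[L1]=37
18. P1: load  L1  bus=[-]  L1: P0=S P1=S P2=S  mem[L1]=37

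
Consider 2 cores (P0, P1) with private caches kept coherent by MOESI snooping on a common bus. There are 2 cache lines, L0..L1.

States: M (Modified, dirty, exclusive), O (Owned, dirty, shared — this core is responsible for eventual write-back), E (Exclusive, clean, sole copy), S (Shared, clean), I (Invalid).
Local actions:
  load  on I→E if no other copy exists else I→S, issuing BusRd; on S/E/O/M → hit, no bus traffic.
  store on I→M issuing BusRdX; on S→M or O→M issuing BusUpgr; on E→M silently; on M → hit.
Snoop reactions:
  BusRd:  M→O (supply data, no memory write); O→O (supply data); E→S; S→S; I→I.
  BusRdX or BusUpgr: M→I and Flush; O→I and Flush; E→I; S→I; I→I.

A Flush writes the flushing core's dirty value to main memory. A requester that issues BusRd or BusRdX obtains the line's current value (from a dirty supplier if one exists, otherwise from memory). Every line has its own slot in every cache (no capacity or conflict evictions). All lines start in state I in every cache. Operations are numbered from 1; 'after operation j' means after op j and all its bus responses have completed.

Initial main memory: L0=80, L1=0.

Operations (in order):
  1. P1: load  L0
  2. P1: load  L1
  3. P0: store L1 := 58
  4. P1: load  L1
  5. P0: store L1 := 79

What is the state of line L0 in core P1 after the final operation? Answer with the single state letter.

state = E

step 1: P1: load  L0  ⟶  IE  (L0)  txn=BusRd  M[L0]=80
step 2: P1: load  L1  ⟶  IE  (L1)  txn=BusRd  M[L1]=0
step 3: P0: store L1 := 58  ⟶  MI  (L1)  txn=BusRdX  M[L1]=0
step 4: P1: load  L1  ⟶  OS  (L1)  txn=BusRd  M[L1]=0
step 5: P0: store L1 := 79  ⟶  MI  (L1)  txn=BusUpgr  M[L1]=0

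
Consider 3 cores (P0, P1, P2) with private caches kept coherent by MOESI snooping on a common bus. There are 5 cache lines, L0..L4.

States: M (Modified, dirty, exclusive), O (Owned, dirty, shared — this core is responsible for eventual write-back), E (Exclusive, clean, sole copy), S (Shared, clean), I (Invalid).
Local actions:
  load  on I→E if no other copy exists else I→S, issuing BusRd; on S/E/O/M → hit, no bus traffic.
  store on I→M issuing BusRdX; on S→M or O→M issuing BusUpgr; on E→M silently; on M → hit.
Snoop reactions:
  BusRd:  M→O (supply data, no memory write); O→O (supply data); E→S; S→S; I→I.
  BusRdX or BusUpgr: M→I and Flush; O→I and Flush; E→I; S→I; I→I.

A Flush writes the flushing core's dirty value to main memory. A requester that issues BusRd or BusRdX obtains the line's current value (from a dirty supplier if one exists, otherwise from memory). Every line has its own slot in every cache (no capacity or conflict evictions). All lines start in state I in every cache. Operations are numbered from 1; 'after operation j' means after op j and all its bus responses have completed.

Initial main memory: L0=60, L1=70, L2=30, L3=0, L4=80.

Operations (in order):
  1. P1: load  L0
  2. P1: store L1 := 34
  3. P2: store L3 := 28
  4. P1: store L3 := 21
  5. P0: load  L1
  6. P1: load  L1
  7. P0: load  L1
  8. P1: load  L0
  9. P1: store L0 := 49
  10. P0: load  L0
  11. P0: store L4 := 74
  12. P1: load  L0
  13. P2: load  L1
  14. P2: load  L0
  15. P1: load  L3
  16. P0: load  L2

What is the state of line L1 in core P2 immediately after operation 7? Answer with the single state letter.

1. P1: load  L0  bus=[BusRd]  L0: P0=I P1=E P2=I  mem[L0]=60
2. P1: store L1 := 34  bus=[BusRdX]  L1: P0=I P1=M P2=I  mem[L1]=70
3. P2: store L3 := 28  bus=[BusRdX]  L3: P0=I P1=I P2=M  mem[L3]=0
4. P1: store L3 := 21  bus=[BusRdX,Flush]  L3: P0=I P1=M P2=I  mem[L3]=28
5. P0: load  L1  bus=[BusRd]  L1: P0=S P1=O P2=I  mem[L1]=70
6. P1: load  L1  bus=[-]  L1: P0=S P1=O P2=I  mem[L1]=70
7. P0: load  L1  bus=[-]  L1: P0=S P1=O P2=I  mem[L1]=70
8. P1: load  L0  bus=[-]  L0: P0=I P1=E P2=I  mem[L0]=60
9. P1: store L0 := 49  bus=[-]  L0: P0=I P1=M P2=I  mem[L0]=60
10. P0: load  L0  bus=[BusRd]  L0: P0=S P1=O P2=I  mem[L0]=60
11. P0: store L4 := 74  bus=[BusRdX]  L4: P0=M P1=I P2=I  mem[L4]=80
12. P1: load  L0  bus=[-]  L0: P0=S P1=O P2=I  mem[L0]=60
13. P2: load  L1  bus=[BusRd]  L1: P0=S P1=O P2=S  mem[L1]=70
14. P2: load  L0  bus=[BusRd]  L0: P0=S P1=O P2=S  mem[L0]=60
15. P1: load  L3  bus=[-]  L3: P0=I P1=M P2=I  mem[L3]=28
16. P0: load  L2  bus=[BusRd]  L2: P0=E P1=I P2=I  mem[L2]=30

state = I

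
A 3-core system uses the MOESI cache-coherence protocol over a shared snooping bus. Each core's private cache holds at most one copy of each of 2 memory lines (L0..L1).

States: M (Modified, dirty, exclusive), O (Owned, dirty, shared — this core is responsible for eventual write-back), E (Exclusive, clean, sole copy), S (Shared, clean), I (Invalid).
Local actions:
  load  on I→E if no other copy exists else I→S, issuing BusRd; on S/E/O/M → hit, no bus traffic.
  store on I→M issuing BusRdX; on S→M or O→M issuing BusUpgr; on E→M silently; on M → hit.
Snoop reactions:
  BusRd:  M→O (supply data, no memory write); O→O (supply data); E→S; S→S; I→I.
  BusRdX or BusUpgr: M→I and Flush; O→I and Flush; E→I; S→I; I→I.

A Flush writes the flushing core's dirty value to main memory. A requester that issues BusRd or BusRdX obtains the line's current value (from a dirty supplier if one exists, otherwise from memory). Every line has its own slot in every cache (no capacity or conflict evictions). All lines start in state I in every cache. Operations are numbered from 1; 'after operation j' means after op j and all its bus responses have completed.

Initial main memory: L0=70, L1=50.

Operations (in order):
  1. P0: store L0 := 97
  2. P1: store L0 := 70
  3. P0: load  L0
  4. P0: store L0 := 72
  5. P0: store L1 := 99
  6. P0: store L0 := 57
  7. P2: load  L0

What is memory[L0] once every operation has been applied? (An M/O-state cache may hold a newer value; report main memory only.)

  op1 P0: store L0 := 97 → M/I/I on L0; bus BusRdX; mem=70
  op2 P1: store L0 := 70 → I/M/I on L0; bus BusRdX Flush; mem=97
  op3 P0: load  L0 → S/O/I on L0; bus BusRd; mem=97
  op4 P0: store L0 := 72 → M/I/I on L0; bus BusUpgr Flush; mem=70
  op5 P0: store L1 := 99 → M/I/I on L1; bus BusRdX; mem=50
  op6 P0: store L0 := 57 → M/I/I on L0; bus (none); mem=70
  op7 P2: load  L0 → O/I/S on L0; bus BusRd; mem=70

memory[L0] = 70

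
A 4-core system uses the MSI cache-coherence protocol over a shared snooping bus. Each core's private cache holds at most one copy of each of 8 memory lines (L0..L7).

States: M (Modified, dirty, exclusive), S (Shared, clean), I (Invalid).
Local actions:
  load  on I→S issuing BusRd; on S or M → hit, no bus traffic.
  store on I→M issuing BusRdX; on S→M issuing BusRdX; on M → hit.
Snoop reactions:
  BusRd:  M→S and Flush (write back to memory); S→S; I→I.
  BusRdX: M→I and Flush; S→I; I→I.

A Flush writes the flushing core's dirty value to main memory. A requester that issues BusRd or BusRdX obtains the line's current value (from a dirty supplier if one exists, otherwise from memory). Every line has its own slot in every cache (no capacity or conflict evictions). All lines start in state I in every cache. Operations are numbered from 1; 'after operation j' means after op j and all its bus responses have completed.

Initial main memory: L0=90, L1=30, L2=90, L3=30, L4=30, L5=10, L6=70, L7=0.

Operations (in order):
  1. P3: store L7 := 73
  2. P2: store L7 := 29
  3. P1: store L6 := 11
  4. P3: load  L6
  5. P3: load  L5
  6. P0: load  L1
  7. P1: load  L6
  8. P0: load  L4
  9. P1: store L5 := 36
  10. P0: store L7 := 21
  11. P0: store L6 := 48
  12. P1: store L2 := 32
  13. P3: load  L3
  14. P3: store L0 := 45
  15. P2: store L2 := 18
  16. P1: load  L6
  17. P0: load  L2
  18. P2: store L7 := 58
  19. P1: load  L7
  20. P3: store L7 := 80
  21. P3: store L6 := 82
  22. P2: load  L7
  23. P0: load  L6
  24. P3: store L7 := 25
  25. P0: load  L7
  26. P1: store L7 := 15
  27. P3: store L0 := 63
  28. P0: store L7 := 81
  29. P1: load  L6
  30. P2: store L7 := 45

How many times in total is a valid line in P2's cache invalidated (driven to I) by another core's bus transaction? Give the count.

[1] P3: store L7 := 73 | P0:I, P1:I, P2:I, P3:M(73) | bus: BusRdX
[2] P2: store L7 := 29 | P0:I, P1:I, P2:M(29), P3:I | bus: BusRdX,Flush
[3] P1: store L6 := 11 | P0:I, P1:M(11), P2:I, P3:I | bus: BusRdX
[4] P3: load  L6 | P0:I, P1:S(11), P2:I, P3:S(11) | bus: BusRd,Flush
[5] P3: load  L5 | P0:I, P1:I, P2:I, P3:S(10) | bus: BusRd
[6] P0: load  L1 | P0:S(30), P1:I, P2:I, P3:I | bus: BusRd
[7] P1: load  L6 | P0:I, P1:S(11), P2:I, P3:S(11) | bus: none
[8] P0: load  L4 | P0:S(30), P1:I, P2:I, P3:I | bus: BusRd
[9] P1: store L5 := 36 | P0:I, P1:M(36), P2:I, P3:I | bus: BusRdX
[10] P0: store L7 := 21 | P0:M(21), P1:I, P2:I, P3:I | bus: BusRdX,Flush
[11] P0: store L6 := 48 | P0:M(48), P1:I, P2:I, P3:I | bus: BusRdX
[12] P1: store L2 := 32 | P0:I, P1:M(32), P2:I, P3:I | bus: BusRdX
[13] P3: load  L3 | P0:I, P1:I, P2:I, P3:S(30) | bus: BusRd
[14] P3: store L0 := 45 | P0:I, P1:I, P2:I, P3:M(45) | bus: BusRdX
[15] P2: store L2 := 18 | P0:I, P1:I, P2:M(18), P3:I | bus: BusRdX,Flush
[16] P1: load  L6 | P0:S(48), P1:S(48), P2:I, P3:I | bus: BusRd,Flush
[17] P0: load  L2 | P0:S(18), P1:I, P2:S(18), P3:I | bus: BusRd,Flush
[18] P2: store L7 := 58 | P0:I, P1:I, P2:M(58), P3:I | bus: BusRdX,Flush
[19] P1: load  L7 | P0:I, P1:S(58), P2:S(58), P3:I | bus: BusRd,Flush
[20] P3: store L7 := 80 | P0:I, P1:I, P2:I, P3:M(80) | bus: BusRdX
[21] P3: store L6 := 82 | P0:I, P1:I, P2:I, P3:M(82) | bus: BusRdX
[22] P2: load  L7 | P0:I, P1:I, P2:S(80), P3:S(80) | bus: BusRd,Flush
[23] P0: load  L6 | P0:S(82), P1:I, P2:I, P3:S(82) | bus: BusRd,Flush
[24] P3: store L7 := 25 | P0:I, P1:I, P2:I, P3:M(25) | bus: BusRdX
[25] P0: load  L7 | P0:S(25), P1:I, P2:I, P3:S(25) | bus: BusRd,Flush
[26] P1: store L7 := 15 | P0:I, P1:M(15), P2:I, P3:I | bus: BusRdX
[27] P3: store L0 := 63 | P0:I, P1:I, P2:I, P3:M(63) | bus: none
[28] P0: store L7 := 81 | P0:M(81), P1:I, P2:I, P3:I | bus: BusRdX,Flush
[29] P1: load  L6 | P0:S(82), P1:S(82), P2:I, P3:S(82) | bus: BusRd
[30] P2: store L7 := 45 | P0:I, P1:I, P2:M(45), P3:I | bus: BusRdX,Flush

invalidations = 3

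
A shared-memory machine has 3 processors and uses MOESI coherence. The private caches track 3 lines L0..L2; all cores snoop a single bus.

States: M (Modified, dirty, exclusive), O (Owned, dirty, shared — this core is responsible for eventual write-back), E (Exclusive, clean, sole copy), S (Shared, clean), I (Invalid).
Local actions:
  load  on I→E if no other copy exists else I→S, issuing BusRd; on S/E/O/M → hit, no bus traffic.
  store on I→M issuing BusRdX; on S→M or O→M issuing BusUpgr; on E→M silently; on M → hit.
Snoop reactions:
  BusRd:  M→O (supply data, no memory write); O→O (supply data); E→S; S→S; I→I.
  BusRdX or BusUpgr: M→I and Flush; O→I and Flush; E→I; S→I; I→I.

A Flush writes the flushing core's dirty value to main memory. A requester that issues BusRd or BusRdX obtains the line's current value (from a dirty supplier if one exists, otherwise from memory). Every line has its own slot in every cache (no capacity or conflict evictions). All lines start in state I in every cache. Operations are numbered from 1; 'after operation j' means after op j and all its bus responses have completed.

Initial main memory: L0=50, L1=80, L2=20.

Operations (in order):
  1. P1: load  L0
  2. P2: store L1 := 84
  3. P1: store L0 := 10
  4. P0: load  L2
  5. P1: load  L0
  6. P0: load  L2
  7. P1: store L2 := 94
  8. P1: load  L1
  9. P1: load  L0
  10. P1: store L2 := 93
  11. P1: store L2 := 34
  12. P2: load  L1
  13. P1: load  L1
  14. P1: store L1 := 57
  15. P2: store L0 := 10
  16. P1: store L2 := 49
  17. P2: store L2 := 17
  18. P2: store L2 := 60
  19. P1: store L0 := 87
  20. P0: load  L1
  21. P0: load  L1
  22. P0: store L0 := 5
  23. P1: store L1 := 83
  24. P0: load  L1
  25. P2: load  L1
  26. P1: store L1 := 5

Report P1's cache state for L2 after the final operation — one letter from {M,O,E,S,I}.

step 1: P1: load  L0  ⟶  IEI  (L0)  txn=BusRd  M[L0]=50
step 2: P2: store L1 := 84  ⟶  IIM  (L1)  txn=BusRdX  M[L1]=80
step 3: P1: store L0 := 10  ⟶  IMI  (L0)  txn=∅  M[L0]=50
step 4: P0: load  L2  ⟶  EII  (L2)  txn=BusRd  M[L2]=20
step 5: P1: load  L0  ⟶  IMI  (L0)  txn=∅  M[L0]=50
step 6: P0: load  L2  ⟶  EII  (L2)  txn=∅  M[L2]=20
step 7: P1: store L2 := 94  ⟶  IMI  (L2)  txn=BusRdX  M[L2]=20
step 8: P1: load  L1  ⟶  ISO  (L1)  txn=BusRd  M[L1]=80
step 9: P1: load  L0  ⟶  IMI  (L0)  txn=∅  M[L0]=50
step 10: P1: store L2 := 93  ⟶  IMI  (L2)  txn=∅  M[L2]=20
step 11: P1: store L2 := 34  ⟶  IMI  (L2)  txn=∅  M[L2]=20
step 12: P2: load  L1  ⟶  ISO  (L1)  txn=∅  M[L1]=80
step 13: P1: load  L1  ⟶  ISO  (L1)  txn=∅  M[L1]=80
step 14: P1: store L1 := 57  ⟶  IMI  (L1)  txn=BusUpgr+Flush  M[L1]=84
step 15: P2: store L0 := 10  ⟶  IIM  (L0)  txn=BusRdX+Flush  M[L0]=10
step 16: P1: store L2 := 49  ⟶  IMI  (L2)  txn=∅  M[L2]=20
step 17: P2: store L2 := 17  ⟶  IIM  (L2)  txn=BusRdX+Flush  M[L2]=49
step 18: P2: store L2 := 60  ⟶  IIM  (L2)  txn=∅  M[L2]=49
step 19: P1: store L0 := 87  ⟶  IMI  (L0)  txn=BusRdX+Flush  M[L0]=10
step 20: P0: load  L1  ⟶  SOI  (L1)  txn=BusRd  M[L1]=84
step 21: P0: load  L1  ⟶  SOI  (L1)  txn=∅  M[L1]=84
step 22: P0: store L0 := 5  ⟶  MII  (L0)  txn=BusRdX+Flush  M[L0]=87
step 23: P1: store L1 := 83  ⟶  IMI  (L1)  txn=BusUpgr  M[L1]=84
step 24: P0: load  L1  ⟶  SOI  (L1)  txn=BusRd  M[L1]=84
step 25: P2: load  L1  ⟶  SOS  (L1)  txn=BusRd  M[L1]=84
step 26: P1: store L1 := 5  ⟶  IMI  (L1)  txn=BusUpgr  M[L1]=84

state = I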